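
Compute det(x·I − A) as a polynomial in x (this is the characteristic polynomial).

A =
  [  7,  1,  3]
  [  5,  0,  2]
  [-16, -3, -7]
x^3

Expanding det(x·I − A) (e.g. by cofactor expansion or by noting that A is similar to its Jordan form J, which has the same characteristic polynomial as A) gives
  χ_A(x) = x^3
which factors as x^3. The eigenvalues (with algebraic multiplicities) are λ = 0 with multiplicity 3.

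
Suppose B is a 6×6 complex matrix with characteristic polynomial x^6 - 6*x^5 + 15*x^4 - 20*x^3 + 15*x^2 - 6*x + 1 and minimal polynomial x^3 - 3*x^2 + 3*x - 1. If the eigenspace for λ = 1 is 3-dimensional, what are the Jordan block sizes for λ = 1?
Block sizes for λ = 1: [3, 2, 1]

Step 1 — from the characteristic polynomial, algebraic multiplicity of λ = 1 is 6. From dim ker(B − (1)·I) = 3, there are exactly 3 Jordan blocks for λ = 1.
Step 2 — from the minimal polynomial, the factor (x − 1)^3 tells us the largest block for λ = 1 has size 3.
Step 3 — with total size 6, 3 blocks, and largest block 3, the block sizes (in nonincreasing order) are [3, 2, 1].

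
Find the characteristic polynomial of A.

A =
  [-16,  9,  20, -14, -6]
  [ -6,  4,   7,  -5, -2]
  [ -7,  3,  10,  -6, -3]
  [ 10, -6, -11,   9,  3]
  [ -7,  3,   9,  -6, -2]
x^5 - 5*x^4 + 10*x^3 - 10*x^2 + 5*x - 1

Expanding det(x·I − A) (e.g. by cofactor expansion or by noting that A is similar to its Jordan form J, which has the same characteristic polynomial as A) gives
  χ_A(x) = x^5 - 5*x^4 + 10*x^3 - 10*x^2 + 5*x - 1
which factors as (x - 1)^5. The eigenvalues (with algebraic multiplicities) are λ = 1 with multiplicity 5.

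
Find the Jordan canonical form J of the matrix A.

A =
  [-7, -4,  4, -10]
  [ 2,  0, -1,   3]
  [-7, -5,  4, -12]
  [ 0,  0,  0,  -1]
J_3(-1) ⊕ J_1(-1)

The characteristic polynomial is
  det(x·I − A) = x^4 + 4*x^3 + 6*x^2 + 4*x + 1 = (x + 1)^4

Eigenvalues and multiplicities (the geometric multiplicity of λ is n − rank(A − λI), which equals the number of Jordan blocks for λ):
  λ = -1: algebraic multiplicity = 4, geometric multiplicity = 2

Determining the block sizes for each eigenvalue:
  λ = -1: with am = 4 and gm = 2, the partition is not yet determined (e.g. several partitions of 4 into 2 parts exist). Let N = A − (-1)·I. Computing rank(N^1) = 2, rank(N^2) = 1, rank(N^3) = 0; the number of blocks of size ≥ j is rank(N^{j−1}) − rank(N^j), giving [2, 1, 1]. So we have 1 block(s) of size 3, 1 block(s) of size 1 → block sizes [3, 1]

Assembling the blocks gives a Jordan form
J =
  [-1,  1,  0,  0]
  [ 0, -1,  1,  0]
  [ 0,  0, -1,  0]
  [ 0,  0,  0, -1]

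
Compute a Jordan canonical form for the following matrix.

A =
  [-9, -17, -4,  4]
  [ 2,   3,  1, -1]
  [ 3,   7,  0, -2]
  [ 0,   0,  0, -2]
J_3(-2) ⊕ J_1(-2)

The characteristic polynomial is
  det(x·I − A) = x^4 + 8*x^3 + 24*x^2 + 32*x + 16 = (x + 2)^4

Eigenvalues and multiplicities (the geometric multiplicity of λ is n − rank(A − λI), which equals the number of Jordan blocks for λ):
  λ = -2: algebraic multiplicity = 4, geometric multiplicity = 2

Determining the block sizes for each eigenvalue:
  λ = -2: with am = 4 and gm = 2, the partition is not yet determined (e.g. several partitions of 4 into 2 parts exist). Let N = A − (-2)·I. Computing rank(N^1) = 2, rank(N^2) = 1, rank(N^3) = 0; the number of blocks of size ≥ j is rank(N^{j−1}) − rank(N^j), giving [2, 1, 1]. So we have 1 block(s) of size 3, 1 block(s) of size 1 → block sizes [3, 1]

Assembling the blocks gives a Jordan form
J =
  [-2,  1,  0,  0]
  [ 0, -2,  1,  0]
  [ 0,  0, -2,  0]
  [ 0,  0,  0, -2]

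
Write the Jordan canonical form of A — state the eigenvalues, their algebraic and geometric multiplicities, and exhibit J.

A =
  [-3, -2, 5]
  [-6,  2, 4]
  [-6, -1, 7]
J_1(0) ⊕ J_2(3)

The characteristic polynomial is
  det(x·I − A) = x^3 - 6*x^2 + 9*x = x*(x - 3)^2

Eigenvalues and multiplicities (the geometric multiplicity of λ is n − rank(A − λI), which equals the number of Jordan blocks for λ):
  λ = 0: algebraic multiplicity = 1, geometric multiplicity = 1
  λ = 3: algebraic multiplicity = 2, geometric multiplicity = 1

Determining the block sizes for each eigenvalue:
  λ = 0: one block (gm = 1), so the single block has size am = 1 → block sizes [1]
  λ = 3: one block (gm = 1), so the single block has size am = 2 → block sizes [2]

Assembling the blocks gives a Jordan form
J =
  [0, 0, 0]
  [0, 3, 1]
  [0, 0, 3]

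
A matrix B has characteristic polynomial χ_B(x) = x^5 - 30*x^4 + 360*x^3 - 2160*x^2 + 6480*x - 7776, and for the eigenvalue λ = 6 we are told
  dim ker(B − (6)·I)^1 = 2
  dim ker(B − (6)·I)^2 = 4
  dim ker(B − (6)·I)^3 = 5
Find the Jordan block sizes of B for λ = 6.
Block sizes for λ = 6: [3, 2]

From the dimensions of kernels of powers, the number of Jordan blocks of size at least j is d_j − d_{j−1} where d_j = dim ker(N^j) (with d_0 = 0). Computing the differences gives [2, 2, 1].
The number of blocks of size exactly k is (#blocks of size ≥ k) − (#blocks of size ≥ k + 1), so the partition is: 1 block(s) of size 2, 1 block(s) of size 3.
In nonincreasing order the block sizes are [3, 2].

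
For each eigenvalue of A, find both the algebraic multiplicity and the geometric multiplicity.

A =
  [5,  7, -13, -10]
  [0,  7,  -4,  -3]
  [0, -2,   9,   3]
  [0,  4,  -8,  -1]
λ = 5: alg = 4, geom = 2

Step 1 — factor the characteristic polynomial to read off the algebraic multiplicities:
  χ_A(x) = (x - 5)^4

Step 2 — compute geometric multiplicities via the rank-nullity identity g(λ) = n − rank(A − λI):
  rank(A − (5)·I) = 2, so dim ker(A − (5)·I) = n − 2 = 2

Summary:
  λ = 5: algebraic multiplicity = 4, geometric multiplicity = 2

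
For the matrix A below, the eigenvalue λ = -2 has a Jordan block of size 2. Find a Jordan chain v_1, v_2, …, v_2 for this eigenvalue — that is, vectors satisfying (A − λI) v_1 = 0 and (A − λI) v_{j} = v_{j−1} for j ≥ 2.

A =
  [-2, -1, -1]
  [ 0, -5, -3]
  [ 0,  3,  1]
A Jordan chain for λ = -2 of length 2:
v_1 = (-1, -3, 3)ᵀ
v_2 = (0, 1, 0)ᵀ

Let N = A − (-2)·I. We want v_2 with N^2 v_2 = 0 but N^1 v_2 ≠ 0; then v_{j-1} := N · v_j for j = 2, …, 2.

Pick v_2 = (0, 1, 0)ᵀ.
Then v_1 = N · v_2 = (-1, -3, 3)ᵀ.

Sanity check: (A − (-2)·I) v_1 = (0, 0, 0)ᵀ = 0. ✓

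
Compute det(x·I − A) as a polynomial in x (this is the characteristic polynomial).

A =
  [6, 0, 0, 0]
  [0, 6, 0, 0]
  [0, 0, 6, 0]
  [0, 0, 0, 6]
x^4 - 24*x^3 + 216*x^2 - 864*x + 1296

Expanding det(x·I − A) (e.g. by cofactor expansion or by noting that A is similar to its Jordan form J, which has the same characteristic polynomial as A) gives
  χ_A(x) = x^4 - 24*x^3 + 216*x^2 - 864*x + 1296
which factors as (x - 6)^4. The eigenvalues (with algebraic multiplicities) are λ = 6 with multiplicity 4.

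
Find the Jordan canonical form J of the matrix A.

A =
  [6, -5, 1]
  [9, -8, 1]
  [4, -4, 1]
J_1(-3) ⊕ J_2(1)

The characteristic polynomial is
  det(x·I − A) = x^3 + x^2 - 5*x + 3 = (x - 1)^2*(x + 3)

Eigenvalues and multiplicities (the geometric multiplicity of λ is n − rank(A − λI), which equals the number of Jordan blocks for λ):
  λ = -3: algebraic multiplicity = 1, geometric multiplicity = 1
  λ = 1: algebraic multiplicity = 2, geometric multiplicity = 1

Determining the block sizes for each eigenvalue:
  λ = -3: one block (gm = 1), so the single block has size am = 1 → block sizes [1]
  λ = 1: one block (gm = 1), so the single block has size am = 2 → block sizes [2]

Assembling the blocks gives a Jordan form
J =
  [-3, 0, 0]
  [ 0, 1, 1]
  [ 0, 0, 1]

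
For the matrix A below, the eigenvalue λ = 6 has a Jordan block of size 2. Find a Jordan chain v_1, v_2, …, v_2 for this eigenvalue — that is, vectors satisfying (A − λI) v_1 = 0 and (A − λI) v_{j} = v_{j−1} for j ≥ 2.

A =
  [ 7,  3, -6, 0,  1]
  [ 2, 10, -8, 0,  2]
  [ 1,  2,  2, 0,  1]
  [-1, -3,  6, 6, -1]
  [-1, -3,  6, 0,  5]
A Jordan chain for λ = 6 of length 2:
v_1 = (1, 2, 1, -1, -1)ᵀ
v_2 = (1, 0, 0, 0, 0)ᵀ

Let N = A − (6)·I. We want v_2 with N^2 v_2 = 0 but N^1 v_2 ≠ 0; then v_{j-1} := N · v_j for j = 2, …, 2.

Pick v_2 = (1, 0, 0, 0, 0)ᵀ.
Then v_1 = N · v_2 = (1, 2, 1, -1, -1)ᵀ.

Sanity check: (A − (6)·I) v_1 = (0, 0, 0, 0, 0)ᵀ = 0. ✓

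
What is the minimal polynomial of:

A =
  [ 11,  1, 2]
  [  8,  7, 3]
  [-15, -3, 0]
x^3 - 18*x^2 + 108*x - 216

The characteristic polynomial is χ_A(x) = (x - 6)^3, so the eigenvalues are known. The minimal polynomial is
  m_A(x) = Π_λ (x − λ)^{k_λ}
where k_λ is the size of the *largest* Jordan block for λ (equivalently, the smallest k with (A − λI)^k v = 0 for every generalised eigenvector v of λ).

  λ = 6: largest Jordan block has size 3, contributing (x − 6)^3

So m_A(x) = (x - 6)^3 = x^3 - 18*x^2 + 108*x - 216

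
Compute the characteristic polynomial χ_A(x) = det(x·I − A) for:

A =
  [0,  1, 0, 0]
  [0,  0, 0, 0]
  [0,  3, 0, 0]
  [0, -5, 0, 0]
x^4

Expanding det(x·I − A) (e.g. by cofactor expansion or by noting that A is similar to its Jordan form J, which has the same characteristic polynomial as A) gives
  χ_A(x) = x^4
which factors as x^4. The eigenvalues (with algebraic multiplicities) are λ = 0 with multiplicity 4.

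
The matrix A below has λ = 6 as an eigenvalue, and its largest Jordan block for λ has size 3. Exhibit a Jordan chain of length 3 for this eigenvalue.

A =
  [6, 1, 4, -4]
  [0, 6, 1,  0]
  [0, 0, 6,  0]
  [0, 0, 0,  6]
A Jordan chain for λ = 6 of length 3:
v_1 = (1, 0, 0, 0)ᵀ
v_2 = (4, 1, 0, 0)ᵀ
v_3 = (0, 0, 1, 0)ᵀ

Let N = A − (6)·I. We want v_3 with N^3 v_3 = 0 but N^2 v_3 ≠ 0; then v_{j-1} := N · v_j for j = 3, …, 2.

Pick v_3 = (0, 0, 1, 0)ᵀ.
Then v_2 = N · v_3 = (4, 1, 0, 0)ᵀ.
Then v_1 = N · v_2 = (1, 0, 0, 0)ᵀ.

Sanity check: (A − (6)·I) v_1 = (0, 0, 0, 0)ᵀ = 0. ✓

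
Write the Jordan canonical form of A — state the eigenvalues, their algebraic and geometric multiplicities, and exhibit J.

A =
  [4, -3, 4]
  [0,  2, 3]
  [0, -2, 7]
J_2(4) ⊕ J_1(5)

The characteristic polynomial is
  det(x·I − A) = x^3 - 13*x^2 + 56*x - 80 = (x - 5)*(x - 4)^2

Eigenvalues and multiplicities (the geometric multiplicity of λ is n − rank(A − λI), which equals the number of Jordan blocks for λ):
  λ = 4: algebraic multiplicity = 2, geometric multiplicity = 1
  λ = 5: algebraic multiplicity = 1, geometric multiplicity = 1

Determining the block sizes for each eigenvalue:
  λ = 4: one block (gm = 1), so the single block has size am = 2 → block sizes [2]
  λ = 5: one block (gm = 1), so the single block has size am = 1 → block sizes [1]

Assembling the blocks gives a Jordan form
J =
  [4, 1, 0]
  [0, 4, 0]
  [0, 0, 5]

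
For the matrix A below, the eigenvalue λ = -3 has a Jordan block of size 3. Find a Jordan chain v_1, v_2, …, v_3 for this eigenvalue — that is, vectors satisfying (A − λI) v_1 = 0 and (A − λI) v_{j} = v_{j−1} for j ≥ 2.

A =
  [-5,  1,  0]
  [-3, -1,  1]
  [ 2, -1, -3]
A Jordan chain for λ = -3 of length 3:
v_1 = (1, 2, -1)ᵀ
v_2 = (-2, -3, 2)ᵀ
v_3 = (1, 0, 0)ᵀ

Let N = A − (-3)·I. We want v_3 with N^3 v_3 = 0 but N^2 v_3 ≠ 0; then v_{j-1} := N · v_j for j = 3, …, 2.

Pick v_3 = (1, 0, 0)ᵀ.
Then v_2 = N · v_3 = (-2, -3, 2)ᵀ.
Then v_1 = N · v_2 = (1, 2, -1)ᵀ.

Sanity check: (A − (-3)·I) v_1 = (0, 0, 0)ᵀ = 0. ✓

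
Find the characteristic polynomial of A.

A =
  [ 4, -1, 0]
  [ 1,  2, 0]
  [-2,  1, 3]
x^3 - 9*x^2 + 27*x - 27

Expanding det(x·I − A) (e.g. by cofactor expansion or by noting that A is similar to its Jordan form J, which has the same characteristic polynomial as A) gives
  χ_A(x) = x^3 - 9*x^2 + 27*x - 27
which factors as (x - 3)^3. The eigenvalues (with algebraic multiplicities) are λ = 3 with multiplicity 3.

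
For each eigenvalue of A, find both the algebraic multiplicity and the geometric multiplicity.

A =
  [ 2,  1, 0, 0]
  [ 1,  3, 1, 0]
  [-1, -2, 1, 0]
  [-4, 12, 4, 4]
λ = 2: alg = 3, geom = 1; λ = 4: alg = 1, geom = 1

Step 1 — factor the characteristic polynomial to read off the algebraic multiplicities:
  χ_A(x) = (x - 4)*(x - 2)^3

Step 2 — compute geometric multiplicities via the rank-nullity identity g(λ) = n − rank(A − λI):
  rank(A − (2)·I) = 3, so dim ker(A − (2)·I) = n − 3 = 1
  rank(A − (4)·I) = 3, so dim ker(A − (4)·I) = n − 3 = 1

Summary:
  λ = 2: algebraic multiplicity = 3, geometric multiplicity = 1
  λ = 4: algebraic multiplicity = 1, geometric multiplicity = 1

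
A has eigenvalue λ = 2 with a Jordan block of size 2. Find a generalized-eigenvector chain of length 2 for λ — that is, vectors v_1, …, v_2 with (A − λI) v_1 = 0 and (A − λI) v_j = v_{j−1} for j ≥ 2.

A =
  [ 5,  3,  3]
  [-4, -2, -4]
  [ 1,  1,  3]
A Jordan chain for λ = 2 of length 2:
v_1 = (3, -4, 1)ᵀ
v_2 = (1, 0, 0)ᵀ

Let N = A − (2)·I. We want v_2 with N^2 v_2 = 0 but N^1 v_2 ≠ 0; then v_{j-1} := N · v_j for j = 2, …, 2.

Pick v_2 = (1, 0, 0)ᵀ.
Then v_1 = N · v_2 = (3, -4, 1)ᵀ.

Sanity check: (A − (2)·I) v_1 = (0, 0, 0)ᵀ = 0. ✓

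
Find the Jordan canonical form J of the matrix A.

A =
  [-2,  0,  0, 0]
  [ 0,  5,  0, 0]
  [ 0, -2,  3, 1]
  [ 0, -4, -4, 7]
J_1(-2) ⊕ J_2(5) ⊕ J_1(5)

The characteristic polynomial is
  det(x·I − A) = x^4 - 13*x^3 + 45*x^2 + 25*x - 250 = (x - 5)^3*(x + 2)

Eigenvalues and multiplicities (the geometric multiplicity of λ is n − rank(A − λI), which equals the number of Jordan blocks for λ):
  λ = -2: algebraic multiplicity = 1, geometric multiplicity = 1
  λ = 5: algebraic multiplicity = 3, geometric multiplicity = 2

Determining the block sizes for each eigenvalue:
  λ = -2: one block (gm = 1), so the single block has size am = 1 → block sizes [1]
  λ = 5: 2 blocks summing to 3 forces exactly one block of size 2 and the rest size 1 → block sizes [2, 1]

Assembling the blocks gives a Jordan form
J =
  [-2, 0, 0, 0]
  [ 0, 5, 1, 0]
  [ 0, 0, 5, 0]
  [ 0, 0, 0, 5]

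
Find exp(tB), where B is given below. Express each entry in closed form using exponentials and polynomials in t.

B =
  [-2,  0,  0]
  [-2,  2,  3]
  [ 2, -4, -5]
e^{tB} =
  [exp(-2*t), 0, 0]
  [-2*exp(-t) + 2*exp(-2*t), 4*exp(-t) - 3*exp(-2*t), 3*exp(-t) - 3*exp(-2*t)]
  [2*exp(-t) - 2*exp(-2*t), -4*exp(-t) + 4*exp(-2*t), -3*exp(-t) + 4*exp(-2*t)]

Strategy: write B = P · J · P⁻¹ where J is a Jordan canonical form, so e^{tB} = P · e^{tJ} · P⁻¹, and e^{tJ} can be computed block-by-block.

B has Jordan form
J =
  [-2,  0,  0]
  [ 0, -2,  0]
  [ 0,  0, -1]
(up to reordering of blocks).

Per-block formulas:
  For a 1×1 block at λ = -1: exp(t · [-1]) = [e^(-1t)].
  For a 1×1 block at λ = -2: exp(t · [-2]) = [e^(-2t)].

After assembling e^{tJ} and conjugating by P, we get:

e^{tB} =
  [exp(-2*t), 0, 0]
  [-2*exp(-t) + 2*exp(-2*t), 4*exp(-t) - 3*exp(-2*t), 3*exp(-t) - 3*exp(-2*t)]
  [2*exp(-t) - 2*exp(-2*t), -4*exp(-t) + 4*exp(-2*t), -3*exp(-t) + 4*exp(-2*t)]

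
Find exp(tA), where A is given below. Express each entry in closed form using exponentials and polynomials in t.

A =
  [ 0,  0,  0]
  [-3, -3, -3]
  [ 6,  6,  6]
e^{tA} =
  [1, 0, 0]
  [1 - exp(3*t), 2 - exp(3*t), 1 - exp(3*t)]
  [2*exp(3*t) - 2, 2*exp(3*t) - 2, 2*exp(3*t) - 1]

Strategy: write A = P · J · P⁻¹ where J is a Jordan canonical form, so e^{tA} = P · e^{tJ} · P⁻¹, and e^{tJ} can be computed block-by-block.

A has Jordan form
J =
  [0, 0, 0]
  [0, 0, 0]
  [0, 0, 3]
(up to reordering of blocks).

Per-block formulas:
  For a 1×1 block at λ = 0: exp(t · [0]) = [e^(0t)].
  For a 1×1 block at λ = 3: exp(t · [3]) = [e^(3t)].

After assembling e^{tJ} and conjugating by P, we get:

e^{tA} =
  [1, 0, 0]
  [1 - exp(3*t), 2 - exp(3*t), 1 - exp(3*t)]
  [2*exp(3*t) - 2, 2*exp(3*t) - 2, 2*exp(3*t) - 1]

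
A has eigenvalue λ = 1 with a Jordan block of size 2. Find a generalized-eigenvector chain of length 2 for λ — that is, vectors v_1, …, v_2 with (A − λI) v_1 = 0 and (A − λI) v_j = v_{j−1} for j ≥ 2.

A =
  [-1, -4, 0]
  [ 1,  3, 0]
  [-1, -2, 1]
A Jordan chain for λ = 1 of length 2:
v_1 = (-2, 1, -1)ᵀ
v_2 = (1, 0, 0)ᵀ

Let N = A − (1)·I. We want v_2 with N^2 v_2 = 0 but N^1 v_2 ≠ 0; then v_{j-1} := N · v_j for j = 2, …, 2.

Pick v_2 = (1, 0, 0)ᵀ.
Then v_1 = N · v_2 = (-2, 1, -1)ᵀ.

Sanity check: (A − (1)·I) v_1 = (0, 0, 0)ᵀ = 0. ✓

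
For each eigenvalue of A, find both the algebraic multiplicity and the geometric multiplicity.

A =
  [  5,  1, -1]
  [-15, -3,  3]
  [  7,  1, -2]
λ = 0: alg = 3, geom = 1

Step 1 — factor the characteristic polynomial to read off the algebraic multiplicities:
  χ_A(x) = x^3

Step 2 — compute geometric multiplicities via the rank-nullity identity g(λ) = n − rank(A − λI):
  rank(A − (0)·I) = 2, so dim ker(A − (0)·I) = n − 2 = 1

Summary:
  λ = 0: algebraic multiplicity = 3, geometric multiplicity = 1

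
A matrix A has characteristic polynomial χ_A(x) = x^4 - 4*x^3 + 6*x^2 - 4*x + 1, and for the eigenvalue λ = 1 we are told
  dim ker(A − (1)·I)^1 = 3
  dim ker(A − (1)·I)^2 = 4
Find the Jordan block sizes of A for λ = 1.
Block sizes for λ = 1: [2, 1, 1]

From the dimensions of kernels of powers, the number of Jordan blocks of size at least j is d_j − d_{j−1} where d_j = dim ker(N^j) (with d_0 = 0). Computing the differences gives [3, 1].
The number of blocks of size exactly k is (#blocks of size ≥ k) − (#blocks of size ≥ k + 1), so the partition is: 2 block(s) of size 1, 1 block(s) of size 2.
In nonincreasing order the block sizes are [2, 1, 1].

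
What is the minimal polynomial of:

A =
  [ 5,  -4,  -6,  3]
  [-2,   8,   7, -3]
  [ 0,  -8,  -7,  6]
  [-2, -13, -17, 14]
x^3 - 15*x^2 + 75*x - 125

The characteristic polynomial is χ_A(x) = (x - 5)^4, so the eigenvalues are known. The minimal polynomial is
  m_A(x) = Π_λ (x − λ)^{k_λ}
where k_λ is the size of the *largest* Jordan block for λ (equivalently, the smallest k with (A − λI)^k v = 0 for every generalised eigenvector v of λ).

  λ = 5: largest Jordan block has size 3, contributing (x − 5)^3

So m_A(x) = (x - 5)^3 = x^3 - 15*x^2 + 75*x - 125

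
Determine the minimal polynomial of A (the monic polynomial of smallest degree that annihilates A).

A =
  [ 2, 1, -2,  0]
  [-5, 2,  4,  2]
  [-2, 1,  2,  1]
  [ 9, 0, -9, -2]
x^2 - 2*x + 1

The characteristic polynomial is χ_A(x) = (x - 1)^4, so the eigenvalues are known. The minimal polynomial is
  m_A(x) = Π_λ (x − λ)^{k_λ}
where k_λ is the size of the *largest* Jordan block for λ (equivalently, the smallest k with (A − λI)^k v = 0 for every generalised eigenvector v of λ).

  λ = 1: largest Jordan block has size 2, contributing (x − 1)^2

So m_A(x) = (x - 1)^2 = x^2 - 2*x + 1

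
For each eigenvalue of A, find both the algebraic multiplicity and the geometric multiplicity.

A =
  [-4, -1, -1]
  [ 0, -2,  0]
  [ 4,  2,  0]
λ = -2: alg = 3, geom = 2

Step 1 — factor the characteristic polynomial to read off the algebraic multiplicities:
  χ_A(x) = (x + 2)^3

Step 2 — compute geometric multiplicities via the rank-nullity identity g(λ) = n − rank(A − λI):
  rank(A − (-2)·I) = 1, so dim ker(A − (-2)·I) = n − 1 = 2

Summary:
  λ = -2: algebraic multiplicity = 3, geometric multiplicity = 2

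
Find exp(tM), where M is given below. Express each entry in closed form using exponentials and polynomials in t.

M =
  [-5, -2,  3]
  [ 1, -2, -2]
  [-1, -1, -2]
e^{tM} =
  [-t^2*exp(-3*t)/2 - 2*t*exp(-3*t) + exp(-3*t), -t^2*exp(-3*t)/2 - 2*t*exp(-3*t), t^2*exp(-3*t)/2 + 3*t*exp(-3*t)]
  [t^2*exp(-3*t)/2 + t*exp(-3*t), t^2*exp(-3*t)/2 + t*exp(-3*t) + exp(-3*t), -t^2*exp(-3*t)/2 - 2*t*exp(-3*t)]
  [-t*exp(-3*t), -t*exp(-3*t), t*exp(-3*t) + exp(-3*t)]

Strategy: write M = P · J · P⁻¹ where J is a Jordan canonical form, so e^{tM} = P · e^{tJ} · P⁻¹, and e^{tJ} can be computed block-by-block.

M has Jordan form
J =
  [-3,  1,  0]
  [ 0, -3,  1]
  [ 0,  0, -3]
(up to reordering of blocks).

Per-block formulas:
  For a 3×3 Jordan block J_3(-3): exp(t · J_3(-3)) = e^(-3t)·(I + t·N + (t^2/2)·N^2), where N is the 3×3 nilpotent shift.

After assembling e^{tJ} and conjugating by P, we get:

e^{tM} =
  [-t^2*exp(-3*t)/2 - 2*t*exp(-3*t) + exp(-3*t), -t^2*exp(-3*t)/2 - 2*t*exp(-3*t), t^2*exp(-3*t)/2 + 3*t*exp(-3*t)]
  [t^2*exp(-3*t)/2 + t*exp(-3*t), t^2*exp(-3*t)/2 + t*exp(-3*t) + exp(-3*t), -t^2*exp(-3*t)/2 - 2*t*exp(-3*t)]
  [-t*exp(-3*t), -t*exp(-3*t), t*exp(-3*t) + exp(-3*t)]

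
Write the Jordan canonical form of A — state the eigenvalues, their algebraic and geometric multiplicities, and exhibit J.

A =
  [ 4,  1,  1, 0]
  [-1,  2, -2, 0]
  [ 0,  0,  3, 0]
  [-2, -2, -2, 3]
J_3(3) ⊕ J_1(3)

The characteristic polynomial is
  det(x·I − A) = x^4 - 12*x^3 + 54*x^2 - 108*x + 81 = (x - 3)^4

Eigenvalues and multiplicities (the geometric multiplicity of λ is n − rank(A − λI), which equals the number of Jordan blocks for λ):
  λ = 3: algebraic multiplicity = 4, geometric multiplicity = 2

Determining the block sizes for each eigenvalue:
  λ = 3: with am = 4 and gm = 2, the partition is not yet determined (e.g. several partitions of 4 into 2 parts exist). Let N = A − (3)·I. Computing rank(N^1) = 2, rank(N^2) = 1, rank(N^3) = 0; the number of blocks of size ≥ j is rank(N^{j−1}) − rank(N^j), giving [2, 1, 1]. So we have 1 block(s) of size 3, 1 block(s) of size 1 → block sizes [3, 1]

Assembling the blocks gives a Jordan form
J =
  [3, 1, 0, 0]
  [0, 3, 1, 0]
  [0, 0, 3, 0]
  [0, 0, 0, 3]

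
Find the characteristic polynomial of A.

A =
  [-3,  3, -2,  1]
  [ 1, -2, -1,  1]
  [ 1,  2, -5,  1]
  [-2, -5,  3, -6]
x^4 + 16*x^3 + 96*x^2 + 256*x + 256

Expanding det(x·I − A) (e.g. by cofactor expansion or by noting that A is similar to its Jordan form J, which has the same characteristic polynomial as A) gives
  χ_A(x) = x^4 + 16*x^3 + 96*x^2 + 256*x + 256
which factors as (x + 4)^4. The eigenvalues (with algebraic multiplicities) are λ = -4 with multiplicity 4.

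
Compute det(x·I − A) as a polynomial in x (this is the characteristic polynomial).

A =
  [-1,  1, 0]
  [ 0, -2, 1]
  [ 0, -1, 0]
x^3 + 3*x^2 + 3*x + 1

Expanding det(x·I − A) (e.g. by cofactor expansion or by noting that A is similar to its Jordan form J, which has the same characteristic polynomial as A) gives
  χ_A(x) = x^3 + 3*x^2 + 3*x + 1
which factors as (x + 1)^3. The eigenvalues (with algebraic multiplicities) are λ = -1 with multiplicity 3.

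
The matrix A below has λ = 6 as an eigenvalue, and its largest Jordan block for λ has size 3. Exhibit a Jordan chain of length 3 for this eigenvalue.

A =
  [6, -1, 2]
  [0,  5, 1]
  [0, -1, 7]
A Jordan chain for λ = 6 of length 3:
v_1 = (-1, 0, 0)ᵀ
v_2 = (-1, -1, -1)ᵀ
v_3 = (0, 1, 0)ᵀ

Let N = A − (6)·I. We want v_3 with N^3 v_3 = 0 but N^2 v_3 ≠ 0; then v_{j-1} := N · v_j for j = 3, …, 2.

Pick v_3 = (0, 1, 0)ᵀ.
Then v_2 = N · v_3 = (-1, -1, -1)ᵀ.
Then v_1 = N · v_2 = (-1, 0, 0)ᵀ.

Sanity check: (A − (6)·I) v_1 = (0, 0, 0)ᵀ = 0. ✓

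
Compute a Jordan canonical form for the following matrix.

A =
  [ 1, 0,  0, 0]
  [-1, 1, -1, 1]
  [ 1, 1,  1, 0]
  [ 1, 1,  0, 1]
J_3(1) ⊕ J_1(1)

The characteristic polynomial is
  det(x·I − A) = x^4 - 4*x^3 + 6*x^2 - 4*x + 1 = (x - 1)^4

Eigenvalues and multiplicities (the geometric multiplicity of λ is n − rank(A − λI), which equals the number of Jordan blocks for λ):
  λ = 1: algebraic multiplicity = 4, geometric multiplicity = 2

Determining the block sizes for each eigenvalue:
  λ = 1: with am = 4 and gm = 2, the partition is not yet determined (e.g. several partitions of 4 into 2 parts exist). Let N = A − (1)·I. Computing rank(N^1) = 2, rank(N^2) = 1, rank(N^3) = 0; the number of blocks of size ≥ j is rank(N^{j−1}) − rank(N^j), giving [2, 1, 1]. So we have 1 block(s) of size 3, 1 block(s) of size 1 → block sizes [3, 1]

Assembling the blocks gives a Jordan form
J =
  [1, 1, 0, 0]
  [0, 1, 1, 0]
  [0, 0, 1, 0]
  [0, 0, 0, 1]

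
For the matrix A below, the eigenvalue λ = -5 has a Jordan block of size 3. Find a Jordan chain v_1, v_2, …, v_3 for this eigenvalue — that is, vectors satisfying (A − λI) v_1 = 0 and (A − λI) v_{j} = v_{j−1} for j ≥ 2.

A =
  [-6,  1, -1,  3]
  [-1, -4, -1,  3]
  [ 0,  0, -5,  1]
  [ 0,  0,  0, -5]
A Jordan chain for λ = -5 of length 3:
v_1 = (-1, -1, 0, 0)ᵀ
v_2 = (3, 3, 1, 0)ᵀ
v_3 = (0, 0, 0, 1)ᵀ

Let N = A − (-5)·I. We want v_3 with N^3 v_3 = 0 but N^2 v_3 ≠ 0; then v_{j-1} := N · v_j for j = 3, …, 2.

Pick v_3 = (0, 0, 0, 1)ᵀ.
Then v_2 = N · v_3 = (3, 3, 1, 0)ᵀ.
Then v_1 = N · v_2 = (-1, -1, 0, 0)ᵀ.

Sanity check: (A − (-5)·I) v_1 = (0, 0, 0, 0)ᵀ = 0. ✓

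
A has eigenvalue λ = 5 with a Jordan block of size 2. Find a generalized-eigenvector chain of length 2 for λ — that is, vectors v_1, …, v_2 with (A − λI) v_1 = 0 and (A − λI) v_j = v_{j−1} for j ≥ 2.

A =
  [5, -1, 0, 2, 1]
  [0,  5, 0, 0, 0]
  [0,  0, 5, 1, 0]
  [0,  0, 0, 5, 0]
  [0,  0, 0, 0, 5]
A Jordan chain for λ = 5 of length 2:
v_1 = (-1, 0, 0, 0, 0)ᵀ
v_2 = (0, 1, 0, 0, 0)ᵀ

Let N = A − (5)·I. We want v_2 with N^2 v_2 = 0 but N^1 v_2 ≠ 0; then v_{j-1} := N · v_j for j = 2, …, 2.

Pick v_2 = (0, 1, 0, 0, 0)ᵀ.
Then v_1 = N · v_2 = (-1, 0, 0, 0, 0)ᵀ.

Sanity check: (A − (5)·I) v_1 = (0, 0, 0, 0, 0)ᵀ = 0. ✓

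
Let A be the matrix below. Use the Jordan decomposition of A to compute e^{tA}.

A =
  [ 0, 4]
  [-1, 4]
e^{tA} =
  [-2*t*exp(2*t) + exp(2*t), 4*t*exp(2*t)]
  [-t*exp(2*t), 2*t*exp(2*t) + exp(2*t)]

Strategy: write A = P · J · P⁻¹ where J is a Jordan canonical form, so e^{tA} = P · e^{tJ} · P⁻¹, and e^{tJ} can be computed block-by-block.

A has Jordan form
J =
  [2, 1]
  [0, 2]
(up to reordering of blocks).

Per-block formulas:
  For a 2×2 Jordan block J_2(2): exp(t · J_2(2)) = e^(2t)·(I + t·N), where N is the 2×2 nilpotent shift.

After assembling e^{tJ} and conjugating by P, we get:

e^{tA} =
  [-2*t*exp(2*t) + exp(2*t), 4*t*exp(2*t)]
  [-t*exp(2*t), 2*t*exp(2*t) + exp(2*t)]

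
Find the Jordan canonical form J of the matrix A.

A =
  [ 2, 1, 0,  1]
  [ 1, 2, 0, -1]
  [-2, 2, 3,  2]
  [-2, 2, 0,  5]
J_2(3) ⊕ J_1(3) ⊕ J_1(3)

The characteristic polynomial is
  det(x·I − A) = x^4 - 12*x^3 + 54*x^2 - 108*x + 81 = (x - 3)^4

Eigenvalues and multiplicities (the geometric multiplicity of λ is n − rank(A − λI), which equals the number of Jordan blocks for λ):
  λ = 3: algebraic multiplicity = 4, geometric multiplicity = 3

Determining the block sizes for each eigenvalue:
  λ = 3: 3 blocks summing to 4 forces exactly one block of size 2 and the rest size 1 → block sizes [2, 1, 1]

Assembling the blocks gives a Jordan form
J =
  [3, 1, 0, 0]
  [0, 3, 0, 0]
  [0, 0, 3, 0]
  [0, 0, 0, 3]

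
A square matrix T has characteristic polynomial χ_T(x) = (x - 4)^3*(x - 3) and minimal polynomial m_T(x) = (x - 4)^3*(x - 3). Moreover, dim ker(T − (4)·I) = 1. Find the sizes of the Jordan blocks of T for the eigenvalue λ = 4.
Block sizes for λ = 4: [3]

Step 1 — from the characteristic polynomial, algebraic multiplicity of λ = 4 is 3. From dim ker(T − (4)·I) = 1, there are exactly 1 Jordan blocks for λ = 4.
Step 2 — from the minimal polynomial, the factor (x − 4)^3 tells us the largest block for λ = 4 has size 3.
Step 3 — with total size 3, 1 blocks, and largest block 3, the block sizes (in nonincreasing order) are [3].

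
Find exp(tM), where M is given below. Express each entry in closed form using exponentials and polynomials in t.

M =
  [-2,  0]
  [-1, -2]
e^{tM} =
  [exp(-2*t), 0]
  [-t*exp(-2*t), exp(-2*t)]

Strategy: write M = P · J · P⁻¹ where J is a Jordan canonical form, so e^{tM} = P · e^{tJ} · P⁻¹, and e^{tJ} can be computed block-by-block.

M has Jordan form
J =
  [-2,  1]
  [ 0, -2]
(up to reordering of blocks).

Per-block formulas:
  For a 2×2 Jordan block J_2(-2): exp(t · J_2(-2)) = e^(-2t)·(I + t·N), where N is the 2×2 nilpotent shift.

After assembling e^{tJ} and conjugating by P, we get:

e^{tM} =
  [exp(-2*t), 0]
  [-t*exp(-2*t), exp(-2*t)]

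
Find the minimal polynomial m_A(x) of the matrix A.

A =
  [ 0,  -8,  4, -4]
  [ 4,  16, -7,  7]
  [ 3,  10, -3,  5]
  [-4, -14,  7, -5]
x^3 - 6*x^2 + 12*x - 8

The characteristic polynomial is χ_A(x) = (x - 2)^4, so the eigenvalues are known. The minimal polynomial is
  m_A(x) = Π_λ (x − λ)^{k_λ}
where k_λ is the size of the *largest* Jordan block for λ (equivalently, the smallest k with (A − λI)^k v = 0 for every generalised eigenvector v of λ).

  λ = 2: largest Jordan block has size 3, contributing (x − 2)^3

So m_A(x) = (x - 2)^3 = x^3 - 6*x^2 + 12*x - 8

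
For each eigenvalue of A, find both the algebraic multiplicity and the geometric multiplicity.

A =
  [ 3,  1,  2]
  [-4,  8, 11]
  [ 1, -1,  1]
λ = 4: alg = 3, geom = 1

Step 1 — factor the characteristic polynomial to read off the algebraic multiplicities:
  χ_A(x) = (x - 4)^3

Step 2 — compute geometric multiplicities via the rank-nullity identity g(λ) = n − rank(A − λI):
  rank(A − (4)·I) = 2, so dim ker(A − (4)·I) = n − 2 = 1

Summary:
  λ = 4: algebraic multiplicity = 3, geometric multiplicity = 1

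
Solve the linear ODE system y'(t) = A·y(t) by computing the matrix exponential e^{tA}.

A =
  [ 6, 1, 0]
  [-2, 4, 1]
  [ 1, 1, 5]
e^{tA} =
  [-t^2*exp(5*t)/2 + t*exp(5*t) + exp(5*t), t*exp(5*t), t^2*exp(5*t)/2]
  [t^2*exp(5*t)/2 - 2*t*exp(5*t), -t*exp(5*t) + exp(5*t), -t^2*exp(5*t)/2 + t*exp(5*t)]
  [-t^2*exp(5*t)/2 + t*exp(5*t), t*exp(5*t), t^2*exp(5*t)/2 + exp(5*t)]

Strategy: write A = P · J · P⁻¹ where J is a Jordan canonical form, so e^{tA} = P · e^{tJ} · P⁻¹, and e^{tJ} can be computed block-by-block.

A has Jordan form
J =
  [5, 1, 0]
  [0, 5, 1]
  [0, 0, 5]
(up to reordering of blocks).

Per-block formulas:
  For a 3×3 Jordan block J_3(5): exp(t · J_3(5)) = e^(5t)·(I + t·N + (t^2/2)·N^2), where N is the 3×3 nilpotent shift.

After assembling e^{tJ} and conjugating by P, we get:

e^{tA} =
  [-t^2*exp(5*t)/2 + t*exp(5*t) + exp(5*t), t*exp(5*t), t^2*exp(5*t)/2]
  [t^2*exp(5*t)/2 - 2*t*exp(5*t), -t*exp(5*t) + exp(5*t), -t^2*exp(5*t)/2 + t*exp(5*t)]
  [-t^2*exp(5*t)/2 + t*exp(5*t), t*exp(5*t), t^2*exp(5*t)/2 + exp(5*t)]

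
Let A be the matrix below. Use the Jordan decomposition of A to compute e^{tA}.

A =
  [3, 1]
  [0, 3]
e^{tA} =
  [exp(3*t), t*exp(3*t)]
  [0, exp(3*t)]

Strategy: write A = P · J · P⁻¹ where J is a Jordan canonical form, so e^{tA} = P · e^{tJ} · P⁻¹, and e^{tJ} can be computed block-by-block.

A has Jordan form
J =
  [3, 1]
  [0, 3]
(up to reordering of blocks).

Per-block formulas:
  For a 2×2 Jordan block J_2(3): exp(t · J_2(3)) = e^(3t)·(I + t·N), where N is the 2×2 nilpotent shift.

After assembling e^{tJ} and conjugating by P, we get:

e^{tA} =
  [exp(3*t), t*exp(3*t)]
  [0, exp(3*t)]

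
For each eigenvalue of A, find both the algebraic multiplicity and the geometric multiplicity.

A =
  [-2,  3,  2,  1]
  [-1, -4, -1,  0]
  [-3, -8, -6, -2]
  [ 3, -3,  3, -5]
λ = -5: alg = 1, geom = 1; λ = -4: alg = 3, geom = 1

Step 1 — factor the characteristic polynomial to read off the algebraic multiplicities:
  χ_A(x) = (x + 4)^3*(x + 5)

Step 2 — compute geometric multiplicities via the rank-nullity identity g(λ) = n − rank(A − λI):
  rank(A − (-5)·I) = 3, so dim ker(A − (-5)·I) = n − 3 = 1
  rank(A − (-4)·I) = 3, so dim ker(A − (-4)·I) = n − 3 = 1

Summary:
  λ = -5: algebraic multiplicity = 1, geometric multiplicity = 1
  λ = -4: algebraic multiplicity = 3, geometric multiplicity = 1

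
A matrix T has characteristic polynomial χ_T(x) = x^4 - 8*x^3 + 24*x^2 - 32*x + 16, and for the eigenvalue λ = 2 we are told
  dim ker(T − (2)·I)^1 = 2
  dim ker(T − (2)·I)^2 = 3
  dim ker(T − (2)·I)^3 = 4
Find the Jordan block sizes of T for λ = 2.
Block sizes for λ = 2: [3, 1]

From the dimensions of kernels of powers, the number of Jordan blocks of size at least j is d_j − d_{j−1} where d_j = dim ker(N^j) (with d_0 = 0). Computing the differences gives [2, 1, 1].
The number of blocks of size exactly k is (#blocks of size ≥ k) − (#blocks of size ≥ k + 1), so the partition is: 1 block(s) of size 1, 1 block(s) of size 3.
In nonincreasing order the block sizes are [3, 1].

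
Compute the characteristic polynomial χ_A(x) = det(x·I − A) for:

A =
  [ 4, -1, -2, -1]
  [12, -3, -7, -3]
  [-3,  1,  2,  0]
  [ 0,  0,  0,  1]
x^4 - 4*x^3 + 6*x^2 - 4*x + 1

Expanding det(x·I − A) (e.g. by cofactor expansion or by noting that A is similar to its Jordan form J, which has the same characteristic polynomial as A) gives
  χ_A(x) = x^4 - 4*x^3 + 6*x^2 - 4*x + 1
which factors as (x - 1)^4. The eigenvalues (with algebraic multiplicities) are λ = 1 with multiplicity 4.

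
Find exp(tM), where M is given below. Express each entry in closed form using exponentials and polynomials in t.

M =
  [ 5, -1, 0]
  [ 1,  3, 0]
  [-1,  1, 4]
e^{tM} =
  [t*exp(4*t) + exp(4*t), -t*exp(4*t), 0]
  [t*exp(4*t), -t*exp(4*t) + exp(4*t), 0]
  [-t*exp(4*t), t*exp(4*t), exp(4*t)]

Strategy: write M = P · J · P⁻¹ where J is a Jordan canonical form, so e^{tM} = P · e^{tJ} · P⁻¹, and e^{tJ} can be computed block-by-block.

M has Jordan form
J =
  [4, 1, 0]
  [0, 4, 0]
  [0, 0, 4]
(up to reordering of blocks).

Per-block formulas:
  For a 2×2 Jordan block J_2(4): exp(t · J_2(4)) = e^(4t)·(I + t·N), where N is the 2×2 nilpotent shift.
  For a 1×1 block at λ = 4: exp(t · [4]) = [e^(4t)].

After assembling e^{tJ} and conjugating by P, we get:

e^{tM} =
  [t*exp(4*t) + exp(4*t), -t*exp(4*t), 0]
  [t*exp(4*t), -t*exp(4*t) + exp(4*t), 0]
  [-t*exp(4*t), t*exp(4*t), exp(4*t)]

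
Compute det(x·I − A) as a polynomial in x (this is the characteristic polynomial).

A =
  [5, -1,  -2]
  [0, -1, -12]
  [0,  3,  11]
x^3 - 15*x^2 + 75*x - 125

Expanding det(x·I − A) (e.g. by cofactor expansion or by noting that A is similar to its Jordan form J, which has the same characteristic polynomial as A) gives
  χ_A(x) = x^3 - 15*x^2 + 75*x - 125
which factors as (x - 5)^3. The eigenvalues (with algebraic multiplicities) are λ = 5 with multiplicity 3.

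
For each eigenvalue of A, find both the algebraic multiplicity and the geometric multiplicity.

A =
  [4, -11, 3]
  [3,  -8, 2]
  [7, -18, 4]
λ = 0: alg = 3, geom = 1

Step 1 — factor the characteristic polynomial to read off the algebraic multiplicities:
  χ_A(x) = x^3

Step 2 — compute geometric multiplicities via the rank-nullity identity g(λ) = n − rank(A − λI):
  rank(A − (0)·I) = 2, so dim ker(A − (0)·I) = n − 2 = 1

Summary:
  λ = 0: algebraic multiplicity = 3, geometric multiplicity = 1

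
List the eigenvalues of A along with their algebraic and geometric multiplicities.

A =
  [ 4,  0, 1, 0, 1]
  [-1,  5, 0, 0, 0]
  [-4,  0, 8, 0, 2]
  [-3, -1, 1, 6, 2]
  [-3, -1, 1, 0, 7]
λ = 6: alg = 5, geom = 2

Step 1 — factor the characteristic polynomial to read off the algebraic multiplicities:
  χ_A(x) = (x - 6)^5

Step 2 — compute geometric multiplicities via the rank-nullity identity g(λ) = n − rank(A − λI):
  rank(A − (6)·I) = 3, so dim ker(A − (6)·I) = n − 3 = 2

Summary:
  λ = 6: algebraic multiplicity = 5, geometric multiplicity = 2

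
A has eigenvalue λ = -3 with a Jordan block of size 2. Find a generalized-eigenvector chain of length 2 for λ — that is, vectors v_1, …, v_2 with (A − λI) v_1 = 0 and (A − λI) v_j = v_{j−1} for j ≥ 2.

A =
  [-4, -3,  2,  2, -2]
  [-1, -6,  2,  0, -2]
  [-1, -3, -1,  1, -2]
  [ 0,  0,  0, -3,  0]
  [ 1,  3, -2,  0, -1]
A Jordan chain for λ = -3 of length 2:
v_1 = (-1, -1, -1, 0, 1)ᵀ
v_2 = (1, 0, 0, 0, 0)ᵀ

Let N = A − (-3)·I. We want v_2 with N^2 v_2 = 0 but N^1 v_2 ≠ 0; then v_{j-1} := N · v_j for j = 2, …, 2.

Pick v_2 = (1, 0, 0, 0, 0)ᵀ.
Then v_1 = N · v_2 = (-1, -1, -1, 0, 1)ᵀ.

Sanity check: (A − (-3)·I) v_1 = (0, 0, 0, 0, 0)ᵀ = 0. ✓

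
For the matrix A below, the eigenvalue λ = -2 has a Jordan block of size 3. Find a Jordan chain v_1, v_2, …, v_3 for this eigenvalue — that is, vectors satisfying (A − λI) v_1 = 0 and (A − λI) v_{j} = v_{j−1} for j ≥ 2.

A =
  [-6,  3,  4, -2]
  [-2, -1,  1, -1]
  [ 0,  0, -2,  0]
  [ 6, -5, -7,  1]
A Jordan chain for λ = -2 of length 3:
v_1 = (-2, 0, 0, 4)ᵀ
v_2 = (-4, -2, 0, 6)ᵀ
v_3 = (1, 0, 0, 0)ᵀ

Let N = A − (-2)·I. We want v_3 with N^3 v_3 = 0 but N^2 v_3 ≠ 0; then v_{j-1} := N · v_j for j = 3, …, 2.

Pick v_3 = (1, 0, 0, 0)ᵀ.
Then v_2 = N · v_3 = (-4, -2, 0, 6)ᵀ.
Then v_1 = N · v_2 = (-2, 0, 0, 4)ᵀ.

Sanity check: (A − (-2)·I) v_1 = (0, 0, 0, 0)ᵀ = 0. ✓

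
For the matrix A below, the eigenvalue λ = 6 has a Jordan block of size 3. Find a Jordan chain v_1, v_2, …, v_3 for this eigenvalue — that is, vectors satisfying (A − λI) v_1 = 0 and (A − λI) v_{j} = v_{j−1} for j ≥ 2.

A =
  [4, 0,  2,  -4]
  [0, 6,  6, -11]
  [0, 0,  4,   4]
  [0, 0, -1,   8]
A Jordan chain for λ = 6 of length 3:
v_1 = (0, -1, 0, 0)ᵀ
v_2 = (0, 6, -2, -1)ᵀ
v_3 = (1, 0, 1, 0)ᵀ

Let N = A − (6)·I. We want v_3 with N^3 v_3 = 0 but N^2 v_3 ≠ 0; then v_{j-1} := N · v_j for j = 3, …, 2.

Pick v_3 = (1, 0, 1, 0)ᵀ.
Then v_2 = N · v_3 = (0, 6, -2, -1)ᵀ.
Then v_1 = N · v_2 = (0, -1, 0, 0)ᵀ.

Sanity check: (A − (6)·I) v_1 = (0, 0, 0, 0)ᵀ = 0. ✓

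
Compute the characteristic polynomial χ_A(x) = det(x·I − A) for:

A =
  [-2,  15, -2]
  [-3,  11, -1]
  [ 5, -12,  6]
x^3 - 15*x^2 + 75*x - 125

Expanding det(x·I − A) (e.g. by cofactor expansion or by noting that A is similar to its Jordan form J, which has the same characteristic polynomial as A) gives
  χ_A(x) = x^3 - 15*x^2 + 75*x - 125
which factors as (x - 5)^3. The eigenvalues (with algebraic multiplicities) are λ = 5 with multiplicity 3.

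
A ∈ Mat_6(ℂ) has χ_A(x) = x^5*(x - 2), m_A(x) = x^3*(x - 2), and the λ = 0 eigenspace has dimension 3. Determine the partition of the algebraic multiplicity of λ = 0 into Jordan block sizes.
Block sizes for λ = 0: [3, 1, 1]

Step 1 — from the characteristic polynomial, algebraic multiplicity of λ = 0 is 5. From dim ker(A − (0)·I) = 3, there are exactly 3 Jordan blocks for λ = 0.
Step 2 — from the minimal polynomial, the factor (x − 0)^3 tells us the largest block for λ = 0 has size 3.
Step 3 — with total size 5, 3 blocks, and largest block 3, the block sizes (in nonincreasing order) are [3, 1, 1].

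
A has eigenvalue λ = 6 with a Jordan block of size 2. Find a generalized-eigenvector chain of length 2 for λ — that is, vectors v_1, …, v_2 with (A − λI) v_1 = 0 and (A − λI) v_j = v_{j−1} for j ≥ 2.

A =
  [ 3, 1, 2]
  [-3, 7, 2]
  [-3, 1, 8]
A Jordan chain for λ = 6 of length 2:
v_1 = (-3, -3, -3)ᵀ
v_2 = (1, 0, 0)ᵀ

Let N = A − (6)·I. We want v_2 with N^2 v_2 = 0 but N^1 v_2 ≠ 0; then v_{j-1} := N · v_j for j = 2, …, 2.

Pick v_2 = (1, 0, 0)ᵀ.
Then v_1 = N · v_2 = (-3, -3, -3)ᵀ.

Sanity check: (A − (6)·I) v_1 = (0, 0, 0)ᵀ = 0. ✓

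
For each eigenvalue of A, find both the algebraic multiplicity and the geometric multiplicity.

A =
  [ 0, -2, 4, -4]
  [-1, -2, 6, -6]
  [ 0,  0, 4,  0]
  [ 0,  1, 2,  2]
λ = 0: alg = 3, geom = 1; λ = 4: alg = 1, geom = 1

Step 1 — factor the characteristic polynomial to read off the algebraic multiplicities:
  χ_A(x) = x^3*(x - 4)

Step 2 — compute geometric multiplicities via the rank-nullity identity g(λ) = n − rank(A − λI):
  rank(A − (0)·I) = 3, so dim ker(A − (0)·I) = n − 3 = 1
  rank(A − (4)·I) = 3, so dim ker(A − (4)·I) = n − 3 = 1

Summary:
  λ = 0: algebraic multiplicity = 3, geometric multiplicity = 1
  λ = 4: algebraic multiplicity = 1, geometric multiplicity = 1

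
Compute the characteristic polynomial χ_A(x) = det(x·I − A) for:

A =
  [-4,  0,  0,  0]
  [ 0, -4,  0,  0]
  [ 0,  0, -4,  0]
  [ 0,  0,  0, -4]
x^4 + 16*x^3 + 96*x^2 + 256*x + 256

Expanding det(x·I − A) (e.g. by cofactor expansion or by noting that A is similar to its Jordan form J, which has the same characteristic polynomial as A) gives
  χ_A(x) = x^4 + 16*x^3 + 96*x^2 + 256*x + 256
which factors as (x + 4)^4. The eigenvalues (with algebraic multiplicities) are λ = -4 with multiplicity 4.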